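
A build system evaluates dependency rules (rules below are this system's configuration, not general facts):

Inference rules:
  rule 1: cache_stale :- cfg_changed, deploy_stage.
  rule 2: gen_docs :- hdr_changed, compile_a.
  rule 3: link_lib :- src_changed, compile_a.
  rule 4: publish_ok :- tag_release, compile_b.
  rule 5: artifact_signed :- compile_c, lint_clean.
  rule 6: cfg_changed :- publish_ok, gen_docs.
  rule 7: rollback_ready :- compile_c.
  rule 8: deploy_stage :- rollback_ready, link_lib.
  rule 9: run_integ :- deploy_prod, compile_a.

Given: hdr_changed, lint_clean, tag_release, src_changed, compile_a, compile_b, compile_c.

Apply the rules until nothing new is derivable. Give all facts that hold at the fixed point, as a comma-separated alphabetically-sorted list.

Round 1 fires rule 2, rule 3, rule 4, rule 5, rule 7, giving gen_docs, link_lib, publish_ok, artifact_signed, rollback_ready.
Round 2 fires rule 6, rule 8, giving cfg_changed, deploy_stage.
Round 3 fires rule 1, giving cache_stale.

artifact_signed, cache_stale, cfg_changed, compile_a, compile_b, compile_c, deploy_stage, gen_docs, hdr_changed, link_lib, lint_clean, publish_ok, rollback_ready, src_changed, tag_release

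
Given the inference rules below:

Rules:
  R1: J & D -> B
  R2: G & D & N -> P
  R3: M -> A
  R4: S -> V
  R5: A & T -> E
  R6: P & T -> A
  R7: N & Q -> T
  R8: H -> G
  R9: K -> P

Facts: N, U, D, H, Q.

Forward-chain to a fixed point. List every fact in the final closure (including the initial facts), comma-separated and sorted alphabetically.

A, D, E, G, H, N, P, Q, T, U

[1] R7 [N & Q -> T]; R8 [H -> G]. ⇒ new: T, G.
[2] R2 [G & D & N -> P]. ⇒ new: P.
[3] R6 [P & T -> A]. ⇒ new: A.
[4] R5 [A & T -> E]. ⇒ new: E.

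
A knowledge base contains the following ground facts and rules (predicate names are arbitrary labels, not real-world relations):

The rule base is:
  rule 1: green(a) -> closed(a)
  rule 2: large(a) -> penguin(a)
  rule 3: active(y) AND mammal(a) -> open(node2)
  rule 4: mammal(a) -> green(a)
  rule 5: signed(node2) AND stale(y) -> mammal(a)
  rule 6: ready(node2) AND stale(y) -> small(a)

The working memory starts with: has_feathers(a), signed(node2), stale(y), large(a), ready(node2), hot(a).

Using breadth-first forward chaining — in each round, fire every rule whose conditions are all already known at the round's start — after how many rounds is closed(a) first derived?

Round 1: rule 2 [large(a) -> penguin(a)]; rule 5 [signed(node2) AND stale(y) -> mammal(a)]; rule 6 [ready(node2) AND stale(y) -> small(a)]. Adds penguin(a), mammal(a), small(a).
Round 2: rule 4 [mammal(a) -> green(a)]. Adds green(a).
Round 3: rule 1 [green(a) -> closed(a)]. Adds closed(a).
closed(a) first appears in round 3.

3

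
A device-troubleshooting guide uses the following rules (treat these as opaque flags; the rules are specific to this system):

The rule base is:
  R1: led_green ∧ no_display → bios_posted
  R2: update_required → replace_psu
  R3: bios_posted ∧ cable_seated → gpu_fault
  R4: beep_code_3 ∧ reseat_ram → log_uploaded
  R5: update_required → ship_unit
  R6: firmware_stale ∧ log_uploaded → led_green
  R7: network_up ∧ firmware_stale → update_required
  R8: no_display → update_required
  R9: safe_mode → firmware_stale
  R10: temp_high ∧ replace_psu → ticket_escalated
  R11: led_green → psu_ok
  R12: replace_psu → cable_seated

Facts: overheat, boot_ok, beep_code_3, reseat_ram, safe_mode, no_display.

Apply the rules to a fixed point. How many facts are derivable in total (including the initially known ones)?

16

Round 1: R4 [beep_code_3 ∧ reseat_ram → log_uploaded]; R8 [no_display → update_required]; R9 [safe_mode → firmware_stale]. New: log_uploaded, update_required, firmware_stale.
Round 2: R2 [update_required → replace_psu]; R5 [update_required → ship_unit]; R6 [firmware_stale ∧ log_uploaded → led_green]. New: replace_psu, ship_unit, led_green.
Round 3: R1 [led_green ∧ no_display → bios_posted]; R11 [led_green → psu_ok]; R12 [replace_psu → cable_seated]. New: bios_posted, psu_ok, cable_seated.
Round 4: R3 [bios_posted ∧ cable_seated → gpu_fault]. New: gpu_fault.
Closure: {beep_code_3, bios_posted, boot_ok, cable_seated, firmware_stale, gpu_fault, led_green, log_uploaded, no_display, overheat, psu_ok, replace_psu, reseat_ram, safe_mode, ship_unit, update_required} — 16 facts.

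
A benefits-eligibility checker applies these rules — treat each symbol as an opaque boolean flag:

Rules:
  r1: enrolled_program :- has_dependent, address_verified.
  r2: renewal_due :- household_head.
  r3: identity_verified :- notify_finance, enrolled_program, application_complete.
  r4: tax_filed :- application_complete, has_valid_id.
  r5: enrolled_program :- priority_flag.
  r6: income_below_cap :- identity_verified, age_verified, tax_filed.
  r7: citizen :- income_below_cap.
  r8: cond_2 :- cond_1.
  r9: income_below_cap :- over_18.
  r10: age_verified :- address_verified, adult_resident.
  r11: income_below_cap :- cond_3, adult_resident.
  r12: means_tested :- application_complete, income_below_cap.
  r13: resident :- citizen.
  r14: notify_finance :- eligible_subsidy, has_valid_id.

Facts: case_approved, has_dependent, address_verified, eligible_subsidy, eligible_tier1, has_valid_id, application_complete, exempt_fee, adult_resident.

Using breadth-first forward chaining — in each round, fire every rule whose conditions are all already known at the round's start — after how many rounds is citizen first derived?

Round 1 fires r1, r4, r10, r14, giving enrolled_program, tax_filed, age_verified, notify_finance.
Round 2 fires r3, giving identity_verified.
Round 3 fires r6, giving income_below_cap.
Round 4 fires r7, r12, giving citizen, means_tested.
citizen first appears in round 4.

4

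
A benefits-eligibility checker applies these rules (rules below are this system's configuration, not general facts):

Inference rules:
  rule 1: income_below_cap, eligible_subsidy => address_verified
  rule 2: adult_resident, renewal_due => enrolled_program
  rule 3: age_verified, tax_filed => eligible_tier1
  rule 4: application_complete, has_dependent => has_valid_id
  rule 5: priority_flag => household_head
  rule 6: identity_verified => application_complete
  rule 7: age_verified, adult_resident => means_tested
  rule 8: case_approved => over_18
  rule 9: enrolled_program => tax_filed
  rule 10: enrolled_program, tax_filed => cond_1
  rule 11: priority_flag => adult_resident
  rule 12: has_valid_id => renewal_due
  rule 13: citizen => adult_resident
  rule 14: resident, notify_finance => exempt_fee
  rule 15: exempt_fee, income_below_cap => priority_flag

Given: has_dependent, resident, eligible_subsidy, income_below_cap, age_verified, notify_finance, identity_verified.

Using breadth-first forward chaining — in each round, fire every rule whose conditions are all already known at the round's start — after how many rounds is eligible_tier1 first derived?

Round 1 fires rule 1, rule 6, rule 14, giving address_verified, application_complete, exempt_fee.
Round 2 fires rule 4, rule 15, giving has_valid_id, priority_flag.
Round 3 fires rule 5, rule 11, rule 12, giving household_head, adult_resident, renewal_due.
Round 4 fires rule 2, rule 7, giving enrolled_program, means_tested.
Round 5 fires rule 9, giving tax_filed.
Round 6 fires rule 3, rule 10, giving eligible_tier1, cond_1.
eligible_tier1 first appears in round 6.

6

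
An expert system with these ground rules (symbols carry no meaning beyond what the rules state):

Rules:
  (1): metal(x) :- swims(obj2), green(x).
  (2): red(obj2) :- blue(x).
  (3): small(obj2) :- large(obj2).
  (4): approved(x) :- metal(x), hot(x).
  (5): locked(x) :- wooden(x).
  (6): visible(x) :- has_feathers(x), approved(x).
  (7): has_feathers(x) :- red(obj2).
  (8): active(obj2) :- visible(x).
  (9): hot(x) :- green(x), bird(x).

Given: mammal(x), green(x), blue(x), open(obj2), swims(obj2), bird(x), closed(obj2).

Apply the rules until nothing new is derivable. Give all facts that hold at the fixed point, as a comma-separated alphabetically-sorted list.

Round 1 — (1), (2), (9), derive metal(x), red(obj2), hot(x).
Round 2 — (4), (7), derive approved(x), has_feathers(x).
Round 3 — (6), derive visible(x).
Round 4 — (8), derive active(obj2).

active(obj2), approved(x), bird(x), blue(x), closed(obj2), green(x), has_feathers(x), hot(x), mammal(x), metal(x), open(obj2), red(obj2), swims(obj2), visible(x)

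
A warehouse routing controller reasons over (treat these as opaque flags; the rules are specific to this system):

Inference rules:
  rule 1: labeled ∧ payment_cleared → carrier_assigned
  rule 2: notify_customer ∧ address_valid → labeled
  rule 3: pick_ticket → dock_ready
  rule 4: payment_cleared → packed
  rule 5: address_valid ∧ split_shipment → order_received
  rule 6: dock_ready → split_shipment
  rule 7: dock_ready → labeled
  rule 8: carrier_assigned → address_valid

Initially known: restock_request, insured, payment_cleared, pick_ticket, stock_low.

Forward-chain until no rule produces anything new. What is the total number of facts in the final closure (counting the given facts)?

12

Round 1 fires rule 3, rule 4, giving dock_ready, packed.
Round 2 fires rule 6, rule 7, giving split_shipment, labeled.
Round 3 fires rule 1, giving carrier_assigned.
Round 4 fires rule 8, giving address_valid.
Round 5 fires rule 5, giving order_received.
Closure: {address_valid, carrier_assigned, dock_ready, insured, labeled, order_received, packed, payment_cleared, pick_ticket, restock_request, split_shipment, stock_low} — 12 facts.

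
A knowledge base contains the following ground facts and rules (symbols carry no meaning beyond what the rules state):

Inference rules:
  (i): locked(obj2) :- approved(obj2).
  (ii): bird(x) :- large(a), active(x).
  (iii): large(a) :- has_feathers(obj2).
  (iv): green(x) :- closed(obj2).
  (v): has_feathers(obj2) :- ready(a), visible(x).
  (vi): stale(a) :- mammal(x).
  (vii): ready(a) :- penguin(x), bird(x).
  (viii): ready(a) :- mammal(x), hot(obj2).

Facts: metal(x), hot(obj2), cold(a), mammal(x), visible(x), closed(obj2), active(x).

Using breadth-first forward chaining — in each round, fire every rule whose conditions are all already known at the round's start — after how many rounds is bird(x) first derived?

Round 1: (iv) [green(x) :- closed(obj2).]; (vi) [stale(a) :- mammal(x).]; (viii) [ready(a) :- mammal(x), hot(obj2).]. Adds green(x), stale(a), ready(a).
Round 2: (v) [has_feathers(obj2) :- ready(a), visible(x).]. Adds has_feathers(obj2).
Round 3: (iii) [large(a) :- has_feathers(obj2).]. Adds large(a).
Round 4: (ii) [bird(x) :- large(a), active(x).]. Adds bird(x).
bird(x) first appears in round 4.

4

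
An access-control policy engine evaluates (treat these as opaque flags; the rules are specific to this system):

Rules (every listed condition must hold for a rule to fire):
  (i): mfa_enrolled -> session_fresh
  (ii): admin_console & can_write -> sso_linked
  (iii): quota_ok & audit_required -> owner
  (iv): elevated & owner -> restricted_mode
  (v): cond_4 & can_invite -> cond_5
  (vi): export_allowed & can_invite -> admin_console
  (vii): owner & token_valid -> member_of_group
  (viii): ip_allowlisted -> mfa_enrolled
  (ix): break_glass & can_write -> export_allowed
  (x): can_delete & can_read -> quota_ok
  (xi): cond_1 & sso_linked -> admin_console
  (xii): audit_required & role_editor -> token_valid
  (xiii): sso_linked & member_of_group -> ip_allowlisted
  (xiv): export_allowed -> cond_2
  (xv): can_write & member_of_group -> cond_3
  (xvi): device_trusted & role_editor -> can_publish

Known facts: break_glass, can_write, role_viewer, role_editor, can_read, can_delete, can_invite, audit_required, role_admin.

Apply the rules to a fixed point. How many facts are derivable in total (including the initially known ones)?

[1] (ix) [break_glass & can_write -> export_allowed]; (x) [can_delete & can_read -> quota_ok]; (xii) [audit_required & role_editor -> token_valid]. ⇒ new: export_allowed, quota_ok, token_valid.
[2] (iii) [quota_ok & audit_required -> owner]; (vi) [export_allowed & can_invite -> admin_console]; (xiv) [export_allowed -> cond_2]. ⇒ new: owner, admin_console, cond_2.
[3] (ii) [admin_console & can_write -> sso_linked]; (vii) [owner & token_valid -> member_of_group]. ⇒ new: sso_linked, member_of_group.
[4] (xiii) [sso_linked & member_of_group -> ip_allowlisted]; (xv) [can_write & member_of_group -> cond_3]. ⇒ new: ip_allowlisted, cond_3.
[5] (viii) [ip_allowlisted -> mfa_enrolled]. ⇒ new: mfa_enrolled.
[6] (i) [mfa_enrolled -> session_fresh]. ⇒ new: session_fresh.
Closure: {admin_console, audit_required, break_glass, can_delete, can_invite, can_read, can_write, cond_2, cond_3, export_allowed, ip_allowlisted, member_of_group, mfa_enrolled, owner, quota_ok, role_admin, role_editor, role_viewer, session_fresh, sso_linked, token_valid} — 21 facts.

21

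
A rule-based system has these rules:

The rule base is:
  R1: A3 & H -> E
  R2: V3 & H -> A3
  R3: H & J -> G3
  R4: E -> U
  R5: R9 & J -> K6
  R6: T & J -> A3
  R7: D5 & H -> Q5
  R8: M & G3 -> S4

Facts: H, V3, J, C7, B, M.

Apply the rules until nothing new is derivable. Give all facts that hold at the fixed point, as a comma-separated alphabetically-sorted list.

A3, B, C7, E, G3, H, J, M, S4, U, V3

Round 1: R2 [V3 & H -> A3]; R3 [H & J -> G3]. Adds A3, G3.
Round 2: R1 [A3 & H -> E]; R8 [M & G3 -> S4]. Adds E, S4.
Round 3: R4 [E -> U]. Adds U.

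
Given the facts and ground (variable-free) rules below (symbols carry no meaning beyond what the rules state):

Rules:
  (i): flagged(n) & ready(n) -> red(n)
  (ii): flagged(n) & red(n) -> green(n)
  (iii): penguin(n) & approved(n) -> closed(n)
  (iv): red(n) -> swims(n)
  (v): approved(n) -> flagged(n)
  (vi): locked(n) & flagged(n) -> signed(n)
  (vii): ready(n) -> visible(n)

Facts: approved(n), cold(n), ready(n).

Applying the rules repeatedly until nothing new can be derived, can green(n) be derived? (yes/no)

yes

Round 1: (v) [approved(n) -> flagged(n)]; (vii) [ready(n) -> visible(n)]. New: flagged(n), visible(n).
Round 2: (i) [flagged(n) & ready(n) -> red(n)]. New: red(n).
Round 3: (ii) [flagged(n) & red(n) -> green(n)]; (iv) [red(n) -> swims(n)]. New: green(n), swims(n).
green(n) appears in round 3, so it is derivable.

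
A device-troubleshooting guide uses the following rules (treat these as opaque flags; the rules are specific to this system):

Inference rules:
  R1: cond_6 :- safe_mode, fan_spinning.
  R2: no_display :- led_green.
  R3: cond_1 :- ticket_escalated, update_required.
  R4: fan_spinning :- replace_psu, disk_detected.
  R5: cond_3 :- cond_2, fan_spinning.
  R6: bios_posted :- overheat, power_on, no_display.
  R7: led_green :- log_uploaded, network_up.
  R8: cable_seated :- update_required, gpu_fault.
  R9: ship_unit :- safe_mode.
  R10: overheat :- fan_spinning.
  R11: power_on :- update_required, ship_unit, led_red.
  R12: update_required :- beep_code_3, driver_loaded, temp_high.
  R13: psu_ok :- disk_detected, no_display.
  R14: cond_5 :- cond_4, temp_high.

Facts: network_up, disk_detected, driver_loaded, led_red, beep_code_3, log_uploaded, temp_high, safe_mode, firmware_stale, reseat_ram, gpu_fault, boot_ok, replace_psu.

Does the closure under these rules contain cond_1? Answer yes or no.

Round 1: R4 [fan_spinning :- replace_psu, disk_detected.]; R7 [led_green :- log_uploaded, network_up.]; R9 [ship_unit :- safe_mode.]; R12 [update_required :- beep_code_3, driver_loaded, temp_high.]. Adds fan_spinning, led_green, ship_unit, update_required.
Round 2: R1 [cond_6 :- safe_mode, fan_spinning.]; R2 [no_display :- led_green.]; R8 [cable_seated :- update_required, gpu_fault.]; R10 [overheat :- fan_spinning.]; R11 [power_on :- update_required, ship_unit, led_red.]. Adds cond_6, no_display, cable_seated, overheat, power_on.
Round 3: R6 [bios_posted :- overheat, power_on, no_display.]; R13 [psu_ok :- disk_detected, no_display.]. Adds bios_posted, psu_ok.
Fixed point reached. cond_1 is concluded only by R3; R3 needs ticket_escalated (never derived).

no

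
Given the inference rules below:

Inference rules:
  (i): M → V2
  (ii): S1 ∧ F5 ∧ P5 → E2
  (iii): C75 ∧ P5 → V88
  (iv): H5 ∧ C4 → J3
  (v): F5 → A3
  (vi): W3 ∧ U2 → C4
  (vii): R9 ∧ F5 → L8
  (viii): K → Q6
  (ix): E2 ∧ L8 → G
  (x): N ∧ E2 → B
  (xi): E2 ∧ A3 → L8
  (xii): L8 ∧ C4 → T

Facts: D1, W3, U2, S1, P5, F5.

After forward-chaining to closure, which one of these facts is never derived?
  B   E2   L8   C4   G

B

Round 1 — (ii), (v), (vi), derive E2, A3, C4.
Round 2 — (xi), derive L8.
Round 3 — (ix), (xii), derive G, T.
Derived: E2 (round 1), C4 (round 1), G (round 3), L8 (round 2). B never appears in any round.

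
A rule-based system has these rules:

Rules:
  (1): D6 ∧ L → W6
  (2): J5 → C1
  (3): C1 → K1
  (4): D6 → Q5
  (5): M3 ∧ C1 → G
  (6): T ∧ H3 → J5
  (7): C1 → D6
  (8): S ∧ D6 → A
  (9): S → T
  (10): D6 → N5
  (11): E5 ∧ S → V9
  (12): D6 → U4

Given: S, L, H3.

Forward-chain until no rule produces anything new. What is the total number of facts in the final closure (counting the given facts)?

Round 1 fires (9), giving T.
Round 2 fires (6), giving J5.
Round 3 fires (2), giving C1.
Round 4 fires (3), (7), giving K1, D6.
Round 5 fires (1), (4), (8), (10), (12), giving W6, Q5, A, N5, U4.
Closure: {A, C1, D6, H3, J5, K1, L, N5, Q5, S, T, U4, W6} — 13 facts.

13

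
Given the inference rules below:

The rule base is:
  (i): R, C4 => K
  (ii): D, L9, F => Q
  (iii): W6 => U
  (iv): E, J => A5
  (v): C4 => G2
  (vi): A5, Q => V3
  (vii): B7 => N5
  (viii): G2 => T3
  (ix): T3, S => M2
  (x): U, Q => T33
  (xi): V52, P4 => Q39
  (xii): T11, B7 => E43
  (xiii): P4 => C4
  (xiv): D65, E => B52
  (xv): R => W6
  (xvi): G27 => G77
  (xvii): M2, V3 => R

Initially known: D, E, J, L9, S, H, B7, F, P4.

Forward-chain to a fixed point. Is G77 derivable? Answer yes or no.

no

[1] (ii) [D, L9, F => Q]; (iv) [E, J => A5]; (vii) [B7 => N5]; (xiii) [P4 => C4]. ⇒ new: Q, A5, N5, C4.
[2] (v) [C4 => G2]; (vi) [A5, Q => V3]. ⇒ new: G2, V3.
[3] (viii) [G2 => T3]. ⇒ new: T3.
[4] (ix) [T3, S => M2]. ⇒ new: M2.
[5] (xvii) [M2, V3 => R]. ⇒ new: R.
[6] (i) [R, C4 => K]; (xv) [R => W6]. ⇒ new: K, W6.
[7] (iii) [W6 => U]. ⇒ new: U.
[8] (x) [U, Q => T33]. ⇒ new: T33.
Fixed point reached. G77 is concluded only by (xvi); (xvi) needs G27 (never derived).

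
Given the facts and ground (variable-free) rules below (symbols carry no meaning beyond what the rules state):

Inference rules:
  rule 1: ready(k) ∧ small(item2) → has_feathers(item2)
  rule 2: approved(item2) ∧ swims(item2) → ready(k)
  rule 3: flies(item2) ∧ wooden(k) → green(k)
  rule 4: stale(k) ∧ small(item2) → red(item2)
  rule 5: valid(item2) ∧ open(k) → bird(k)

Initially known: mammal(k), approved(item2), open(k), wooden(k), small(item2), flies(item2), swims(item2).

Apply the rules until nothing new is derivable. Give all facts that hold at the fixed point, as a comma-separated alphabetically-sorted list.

[1] rule 2 [approved(item2) ∧ swims(item2) → ready(k)]; rule 3 [flies(item2) ∧ wooden(k) → green(k)]. ⇒ new: ready(k), green(k).
[2] rule 1 [ready(k) ∧ small(item2) → has_feathers(item2)]. ⇒ new: has_feathers(item2).

approved(item2), flies(item2), green(k), has_feathers(item2), mammal(k), open(k), ready(k), small(item2), swims(item2), wooden(k)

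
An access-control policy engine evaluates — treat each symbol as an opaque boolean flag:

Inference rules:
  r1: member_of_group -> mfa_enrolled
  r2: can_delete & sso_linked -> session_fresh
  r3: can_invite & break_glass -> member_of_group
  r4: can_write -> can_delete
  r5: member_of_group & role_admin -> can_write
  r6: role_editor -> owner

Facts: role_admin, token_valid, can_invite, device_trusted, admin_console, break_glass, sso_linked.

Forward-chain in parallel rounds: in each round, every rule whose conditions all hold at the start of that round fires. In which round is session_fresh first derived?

4

Round 1 fires r3, giving member_of_group.
Round 2 fires r1, r5, giving mfa_enrolled, can_write.
Round 3 fires r4, giving can_delete.
Round 4 fires r2, giving session_fresh.
session_fresh first appears in round 4.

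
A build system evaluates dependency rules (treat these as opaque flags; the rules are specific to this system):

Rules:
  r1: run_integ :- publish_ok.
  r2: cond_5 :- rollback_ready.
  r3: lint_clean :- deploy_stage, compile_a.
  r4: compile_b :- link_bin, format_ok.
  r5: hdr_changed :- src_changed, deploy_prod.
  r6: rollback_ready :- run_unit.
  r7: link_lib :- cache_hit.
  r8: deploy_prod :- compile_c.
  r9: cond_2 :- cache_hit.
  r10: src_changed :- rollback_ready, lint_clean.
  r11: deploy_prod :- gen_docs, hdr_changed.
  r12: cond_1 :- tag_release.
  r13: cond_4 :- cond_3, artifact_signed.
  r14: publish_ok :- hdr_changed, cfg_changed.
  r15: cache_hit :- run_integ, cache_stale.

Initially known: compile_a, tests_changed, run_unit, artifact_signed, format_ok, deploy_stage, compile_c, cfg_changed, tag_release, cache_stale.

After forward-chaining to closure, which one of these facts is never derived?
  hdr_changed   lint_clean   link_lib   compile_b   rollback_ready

compile_b

Round 1: r3 [lint_clean :- deploy_stage, compile_a.]; r6 [rollback_ready :- run_unit.]; r8 [deploy_prod :- compile_c.]; r12 [cond_1 :- tag_release.]. Adds lint_clean, rollback_ready, deploy_prod, cond_1.
Round 2: r2 [cond_5 :- rollback_ready.]; r10 [src_changed :- rollback_ready, lint_clean.]. Adds cond_5, src_changed.
Round 3: r5 [hdr_changed :- src_changed, deploy_prod.]. Adds hdr_changed.
Round 4: r14 [publish_ok :- hdr_changed, cfg_changed.]. Adds publish_ok.
Round 5: r1 [run_integ :- publish_ok.]. Adds run_integ.
Round 6: r15 [cache_hit :- run_integ, cache_stale.]. Adds cache_hit.
Round 7: r7 [link_lib :- cache_hit.]; r9 [cond_2 :- cache_hit.]. Adds link_lib, cond_2.
Derived: link_lib (round 7), lint_clean (round 1), rollback_ready (round 1), hdr_changed (round 3). compile_b never appears in any round.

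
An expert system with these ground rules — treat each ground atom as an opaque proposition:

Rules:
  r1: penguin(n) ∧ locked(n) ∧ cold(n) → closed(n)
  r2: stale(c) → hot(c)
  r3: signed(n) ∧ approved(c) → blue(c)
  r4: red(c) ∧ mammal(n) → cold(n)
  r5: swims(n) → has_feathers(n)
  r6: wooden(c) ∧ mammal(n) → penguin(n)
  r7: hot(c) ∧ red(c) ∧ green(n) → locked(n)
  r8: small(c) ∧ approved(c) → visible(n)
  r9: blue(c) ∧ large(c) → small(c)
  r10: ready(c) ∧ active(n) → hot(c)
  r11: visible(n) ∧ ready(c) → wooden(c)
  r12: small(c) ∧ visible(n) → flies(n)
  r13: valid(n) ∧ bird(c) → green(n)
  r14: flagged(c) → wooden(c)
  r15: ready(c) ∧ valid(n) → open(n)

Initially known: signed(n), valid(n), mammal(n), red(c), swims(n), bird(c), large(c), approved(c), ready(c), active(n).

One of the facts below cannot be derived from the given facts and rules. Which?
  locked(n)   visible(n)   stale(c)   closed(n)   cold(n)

Round 1: r3 [signed(n) ∧ approved(c) → blue(c)]; r4 [red(c) ∧ mammal(n) → cold(n)]; r5 [swims(n) → has_feathers(n)]; r10 [ready(c) ∧ active(n) → hot(c)]; r13 [valid(n) ∧ bird(c) → green(n)]; r15 [ready(c) ∧ valid(n) → open(n)]. Adds blue(c), cold(n), has_feathers(n), hot(c), green(n), open(n).
Round 2: r7 [hot(c) ∧ red(c) ∧ green(n) → locked(n)]; r9 [blue(c) ∧ large(c) → small(c)]. Adds locked(n), small(c).
Round 3: r8 [small(c) ∧ approved(c) → visible(n)]. Adds visible(n).
Round 4: r11 [visible(n) ∧ ready(c) → wooden(c)]; r12 [small(c) ∧ visible(n) → flies(n)]. Adds wooden(c), flies(n).
Round 5: r6 [wooden(c) ∧ mammal(n) → penguin(n)]. Adds penguin(n).
Round 6: r1 [penguin(n) ∧ locked(n) ∧ cold(n) → closed(n)]. Adds closed(n).
Derived: closed(n) (round 6), locked(n) (round 2), visible(n) (round 3), cold(n) (round 1). stale(c) never appears in any round.

stale(c)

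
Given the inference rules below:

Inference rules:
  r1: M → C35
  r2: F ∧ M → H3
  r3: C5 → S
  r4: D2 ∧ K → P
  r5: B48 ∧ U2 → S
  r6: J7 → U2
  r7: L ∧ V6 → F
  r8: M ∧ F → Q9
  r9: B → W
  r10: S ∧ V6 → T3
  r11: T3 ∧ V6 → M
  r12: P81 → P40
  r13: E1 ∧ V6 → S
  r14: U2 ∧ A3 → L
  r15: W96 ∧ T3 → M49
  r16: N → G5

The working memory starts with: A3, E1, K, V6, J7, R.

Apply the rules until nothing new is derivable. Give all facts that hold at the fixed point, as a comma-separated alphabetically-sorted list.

[1] r6 [J7 → U2]; r13 [E1 ∧ V6 → S]. ⇒ new: U2, S.
[2] r10 [S ∧ V6 → T3]; r14 [U2 ∧ A3 → L]. ⇒ new: T3, L.
[3] r7 [L ∧ V6 → F]; r11 [T3 ∧ V6 → M]. ⇒ new: F, M.
[4] r1 [M → C35]; r2 [F ∧ M → H3]; r8 [M ∧ F → Q9]. ⇒ new: C35, H3, Q9.

A3, C35, E1, F, H3, J7, K, L, M, Q9, R, S, T3, U2, V6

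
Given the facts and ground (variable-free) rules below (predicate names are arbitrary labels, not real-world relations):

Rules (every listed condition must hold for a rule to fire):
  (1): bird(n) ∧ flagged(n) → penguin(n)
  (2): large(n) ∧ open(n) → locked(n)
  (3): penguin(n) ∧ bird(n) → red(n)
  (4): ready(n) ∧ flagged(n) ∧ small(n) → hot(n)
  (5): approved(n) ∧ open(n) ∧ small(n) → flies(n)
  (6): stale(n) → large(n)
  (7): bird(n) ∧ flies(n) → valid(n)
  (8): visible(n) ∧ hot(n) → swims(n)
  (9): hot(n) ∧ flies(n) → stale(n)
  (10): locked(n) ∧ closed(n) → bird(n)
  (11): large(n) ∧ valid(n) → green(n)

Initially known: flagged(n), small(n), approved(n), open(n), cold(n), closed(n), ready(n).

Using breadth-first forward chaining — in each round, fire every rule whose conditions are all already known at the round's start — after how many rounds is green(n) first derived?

7

Round 1 fires (4), (5), giving hot(n), flies(n).
Round 2 fires (9), giving stale(n).
Round 3 fires (6), giving large(n).
Round 4 fires (2), giving locked(n).
Round 5 fires (10), giving bird(n).
Round 6 fires (1), (7), giving penguin(n), valid(n).
Round 7 fires (3), (11), giving red(n), green(n).
green(n) first appears in round 7.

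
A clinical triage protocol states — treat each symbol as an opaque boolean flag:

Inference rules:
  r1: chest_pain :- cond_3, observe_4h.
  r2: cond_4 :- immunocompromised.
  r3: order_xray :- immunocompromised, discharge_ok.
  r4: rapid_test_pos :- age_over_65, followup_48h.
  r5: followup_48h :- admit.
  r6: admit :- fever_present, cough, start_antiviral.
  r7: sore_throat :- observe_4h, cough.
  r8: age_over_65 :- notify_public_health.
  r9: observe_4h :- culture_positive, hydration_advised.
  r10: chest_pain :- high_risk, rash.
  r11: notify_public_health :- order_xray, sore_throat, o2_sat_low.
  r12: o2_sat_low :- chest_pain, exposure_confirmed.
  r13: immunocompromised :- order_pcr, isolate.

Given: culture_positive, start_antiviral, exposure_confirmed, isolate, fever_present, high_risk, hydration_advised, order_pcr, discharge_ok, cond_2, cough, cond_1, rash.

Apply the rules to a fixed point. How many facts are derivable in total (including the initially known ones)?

25

Round 1: r6 [admit :- fever_present, cough, start_antiviral.]; r9 [observe_4h :- culture_positive, hydration_advised.]; r10 [chest_pain :- high_risk, rash.]; r13 [immunocompromised :- order_pcr, isolate.]. New: admit, observe_4h, chest_pain, immunocompromised.
Round 2: r2 [cond_4 :- immunocompromised.]; r3 [order_xray :- immunocompromised, discharge_ok.]; r5 [followup_48h :- admit.]; r7 [sore_throat :- observe_4h, cough.]; r12 [o2_sat_low :- chest_pain, exposure_confirmed.]. New: cond_4, order_xray, followup_48h, sore_throat, o2_sat_low.
Round 3: r11 [notify_public_health :- order_xray, sore_throat, o2_sat_low.]. New: notify_public_health.
Round 4: r8 [age_over_65 :- notify_public_health.]. New: age_over_65.
Round 5: r4 [rapid_test_pos :- age_over_65, followup_48h.]. New: rapid_test_pos.
Closure: {admit, age_over_65, chest_pain, cond_1, cond_2, cond_4, cough, culture_positive, discharge_ok, exposure_confirmed, fever_present, followup_48h, high_risk, hydration_advised, immunocompromised, isolate, notify_public_health, o2_sat_low, observe_4h, order_pcr, order_xray, rapid_test_pos, rash, sore_throat, start_antiviral} — 25 facts.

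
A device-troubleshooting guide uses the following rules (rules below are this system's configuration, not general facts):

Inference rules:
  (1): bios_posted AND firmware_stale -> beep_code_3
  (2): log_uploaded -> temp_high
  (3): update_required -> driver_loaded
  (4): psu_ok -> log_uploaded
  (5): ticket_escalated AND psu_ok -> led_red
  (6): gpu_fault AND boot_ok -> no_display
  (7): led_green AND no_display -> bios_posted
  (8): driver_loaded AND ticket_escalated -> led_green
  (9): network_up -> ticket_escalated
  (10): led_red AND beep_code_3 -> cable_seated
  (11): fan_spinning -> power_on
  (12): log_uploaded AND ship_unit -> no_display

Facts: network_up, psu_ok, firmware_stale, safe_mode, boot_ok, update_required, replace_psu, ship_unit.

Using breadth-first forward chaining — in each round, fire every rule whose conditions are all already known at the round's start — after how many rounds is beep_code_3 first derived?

4

Round 1 fires (3), (4), (9), giving driver_loaded, log_uploaded, ticket_escalated.
Round 2 fires (2), (5), (8), (12), giving temp_high, led_red, led_green, no_display.
Round 3 fires (7), giving bios_posted.
Round 4 fires (1), giving beep_code_3.
beep_code_3 first appears in round 4.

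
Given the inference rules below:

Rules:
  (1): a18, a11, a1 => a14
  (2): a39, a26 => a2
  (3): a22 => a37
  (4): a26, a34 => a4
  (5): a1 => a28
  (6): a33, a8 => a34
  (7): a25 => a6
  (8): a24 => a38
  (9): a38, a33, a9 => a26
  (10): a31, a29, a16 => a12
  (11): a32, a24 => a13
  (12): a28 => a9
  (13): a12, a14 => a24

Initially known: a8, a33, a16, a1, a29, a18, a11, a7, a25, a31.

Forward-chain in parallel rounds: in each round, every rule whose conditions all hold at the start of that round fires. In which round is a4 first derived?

Round 1: (1) [a18, a11, a1 => a14]; (5) [a1 => a28]; (6) [a33, a8 => a34]; (7) [a25 => a6]; (10) [a31, a29, a16 => a12]. Adds a14, a28, a34, a6, a12.
Round 2: (12) [a28 => a9]; (13) [a12, a14 => a24]. Adds a9, a24.
Round 3: (8) [a24 => a38]. Adds a38.
Round 4: (9) [a38, a33, a9 => a26]. Adds a26.
Round 5: (4) [a26, a34 => a4]. Adds a4.
a4 first appears in round 5.

5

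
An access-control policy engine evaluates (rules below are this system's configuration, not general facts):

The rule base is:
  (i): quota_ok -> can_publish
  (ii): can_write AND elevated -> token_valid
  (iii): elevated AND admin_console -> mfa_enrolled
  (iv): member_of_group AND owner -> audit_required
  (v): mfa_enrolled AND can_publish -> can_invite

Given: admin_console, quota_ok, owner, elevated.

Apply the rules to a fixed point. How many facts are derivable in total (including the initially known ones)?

Round 1: (i) [quota_ok -> can_publish]; (iii) [elevated AND admin_console -> mfa_enrolled]. Adds can_publish, mfa_enrolled.
Round 2: (v) [mfa_enrolled AND can_publish -> can_invite]. Adds can_invite.
Closure: {admin_console, can_invite, can_publish, elevated, mfa_enrolled, owner, quota_ok} — 7 facts.

7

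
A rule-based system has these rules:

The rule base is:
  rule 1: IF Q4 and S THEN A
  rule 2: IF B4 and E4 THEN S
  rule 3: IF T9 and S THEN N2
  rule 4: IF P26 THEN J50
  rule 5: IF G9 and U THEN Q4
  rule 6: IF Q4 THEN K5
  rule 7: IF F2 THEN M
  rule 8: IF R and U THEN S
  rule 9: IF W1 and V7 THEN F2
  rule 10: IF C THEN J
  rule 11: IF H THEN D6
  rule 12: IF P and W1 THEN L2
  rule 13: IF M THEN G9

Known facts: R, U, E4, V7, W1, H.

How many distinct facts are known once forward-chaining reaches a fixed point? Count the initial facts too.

Round 1: rule 8 [IF R and U THEN S]; rule 9 [IF W1 and V7 THEN F2]; rule 11 [IF H THEN D6]. New: S, F2, D6.
Round 2: rule 7 [IF F2 THEN M]. New: M.
Round 3: rule 13 [IF M THEN G9]. New: G9.
Round 4: rule 5 [IF G9 and U THEN Q4]. New: Q4.
Round 5: rule 1 [IF Q4 and S THEN A]; rule 6 [IF Q4 THEN K5]. New: A, K5.
Closure: {A, D6, E4, F2, G9, H, K5, M, Q4, R, S, U, V7, W1} — 14 facts.

14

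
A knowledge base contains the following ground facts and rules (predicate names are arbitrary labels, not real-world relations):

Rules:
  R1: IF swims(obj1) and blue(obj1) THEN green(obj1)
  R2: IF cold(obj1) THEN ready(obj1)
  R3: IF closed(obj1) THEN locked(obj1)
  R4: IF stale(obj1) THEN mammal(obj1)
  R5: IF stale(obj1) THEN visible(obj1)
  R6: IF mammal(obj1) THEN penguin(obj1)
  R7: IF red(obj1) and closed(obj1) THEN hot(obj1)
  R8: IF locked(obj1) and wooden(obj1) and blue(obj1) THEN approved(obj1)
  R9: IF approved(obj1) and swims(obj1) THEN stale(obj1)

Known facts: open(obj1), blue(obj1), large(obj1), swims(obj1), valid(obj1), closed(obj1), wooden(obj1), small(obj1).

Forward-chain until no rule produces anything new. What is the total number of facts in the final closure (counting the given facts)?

15

Round 1 fires R1, R3, giving green(obj1), locked(obj1).
Round 2 fires R8, giving approved(obj1).
Round 3 fires R9, giving stale(obj1).
Round 4 fires R4, R5, giving mammal(obj1), visible(obj1).
Round 5 fires R6, giving penguin(obj1).
Closure: {approved(obj1), blue(obj1), closed(obj1), green(obj1), large(obj1), locked(obj1), mammal(obj1), open(obj1), penguin(obj1), small(obj1), stale(obj1), swims(obj1), valid(obj1), visible(obj1), wooden(obj1)} — 15 facts.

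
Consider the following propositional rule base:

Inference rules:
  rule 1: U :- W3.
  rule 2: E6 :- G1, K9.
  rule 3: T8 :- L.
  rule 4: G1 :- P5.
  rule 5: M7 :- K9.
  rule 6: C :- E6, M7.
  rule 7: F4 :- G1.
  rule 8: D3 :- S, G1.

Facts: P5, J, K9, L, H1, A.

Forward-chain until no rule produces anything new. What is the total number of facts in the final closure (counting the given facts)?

12

Round 1: rule 3 [T8 :- L.]; rule 4 [G1 :- P5.]; rule 5 [M7 :- K9.]. New: T8, G1, M7.
Round 2: rule 2 [E6 :- G1, K9.]; rule 7 [F4 :- G1.]. New: E6, F4.
Round 3: rule 6 [C :- E6, M7.]. New: C.
Closure: {A, C, E6, F4, G1, H1, J, K9, L, M7, P5, T8} — 12 facts.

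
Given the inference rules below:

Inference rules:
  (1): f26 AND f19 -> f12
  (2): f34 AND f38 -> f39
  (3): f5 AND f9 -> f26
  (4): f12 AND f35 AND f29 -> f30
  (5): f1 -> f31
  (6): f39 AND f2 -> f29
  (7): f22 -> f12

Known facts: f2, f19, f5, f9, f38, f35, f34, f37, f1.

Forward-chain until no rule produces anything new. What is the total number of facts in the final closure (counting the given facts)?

Round 1: (2) [f34 AND f38 -> f39]; (3) [f5 AND f9 -> f26]; (5) [f1 -> f31]. Adds f39, f26, f31.
Round 2: (1) [f26 AND f19 -> f12]; (6) [f39 AND f2 -> f29]. Adds f12, f29.
Round 3: (4) [f12 AND f35 AND f29 -> f30]. Adds f30.
Closure: {f1, f12, f19, f2, f26, f29, f30, f31, f34, f35, f37, f38, f39, f5, f9} — 15 facts.

15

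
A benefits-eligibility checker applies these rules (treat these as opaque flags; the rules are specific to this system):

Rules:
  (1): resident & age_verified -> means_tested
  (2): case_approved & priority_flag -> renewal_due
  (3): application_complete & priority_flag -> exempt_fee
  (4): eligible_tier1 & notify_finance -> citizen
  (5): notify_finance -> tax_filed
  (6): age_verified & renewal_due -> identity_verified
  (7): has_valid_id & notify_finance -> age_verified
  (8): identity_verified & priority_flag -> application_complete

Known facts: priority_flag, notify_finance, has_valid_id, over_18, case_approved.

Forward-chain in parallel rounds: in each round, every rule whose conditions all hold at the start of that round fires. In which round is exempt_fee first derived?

4

[1] (2) [case_approved & priority_flag -> renewal_due]; (5) [notify_finance -> tax_filed]; (7) [has_valid_id & notify_finance -> age_verified]. ⇒ new: renewal_due, tax_filed, age_verified.
[2] (6) [age_verified & renewal_due -> identity_verified]. ⇒ new: identity_verified.
[3] (8) [identity_verified & priority_flag -> application_complete]. ⇒ new: application_complete.
[4] (3) [application_complete & priority_flag -> exempt_fee]. ⇒ new: exempt_fee.
exempt_fee first appears in round 4.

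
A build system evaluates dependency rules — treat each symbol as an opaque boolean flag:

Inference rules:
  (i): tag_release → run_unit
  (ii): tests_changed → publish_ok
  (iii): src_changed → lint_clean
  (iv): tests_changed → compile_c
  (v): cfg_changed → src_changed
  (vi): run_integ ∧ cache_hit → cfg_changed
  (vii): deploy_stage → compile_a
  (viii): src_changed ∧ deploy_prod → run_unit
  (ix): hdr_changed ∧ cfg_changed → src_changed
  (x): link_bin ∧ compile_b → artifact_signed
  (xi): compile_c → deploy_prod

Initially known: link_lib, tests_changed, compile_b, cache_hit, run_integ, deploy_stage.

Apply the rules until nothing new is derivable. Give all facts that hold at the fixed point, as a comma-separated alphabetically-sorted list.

cache_hit, cfg_changed, compile_a, compile_b, compile_c, deploy_prod, deploy_stage, link_lib, lint_clean, publish_ok, run_integ, run_unit, src_changed, tests_changed

[1] (ii) [tests_changed → publish_ok]; (iv) [tests_changed → compile_c]; (vi) [run_integ ∧ cache_hit → cfg_changed]; (vii) [deploy_stage → compile_a]. ⇒ new: publish_ok, compile_c, cfg_changed, compile_a.
[2] (v) [cfg_changed → src_changed]; (xi) [compile_c → deploy_prod]. ⇒ new: src_changed, deploy_prod.
[3] (iii) [src_changed → lint_clean]; (viii) [src_changed ∧ deploy_prod → run_unit]. ⇒ new: lint_clean, run_unit.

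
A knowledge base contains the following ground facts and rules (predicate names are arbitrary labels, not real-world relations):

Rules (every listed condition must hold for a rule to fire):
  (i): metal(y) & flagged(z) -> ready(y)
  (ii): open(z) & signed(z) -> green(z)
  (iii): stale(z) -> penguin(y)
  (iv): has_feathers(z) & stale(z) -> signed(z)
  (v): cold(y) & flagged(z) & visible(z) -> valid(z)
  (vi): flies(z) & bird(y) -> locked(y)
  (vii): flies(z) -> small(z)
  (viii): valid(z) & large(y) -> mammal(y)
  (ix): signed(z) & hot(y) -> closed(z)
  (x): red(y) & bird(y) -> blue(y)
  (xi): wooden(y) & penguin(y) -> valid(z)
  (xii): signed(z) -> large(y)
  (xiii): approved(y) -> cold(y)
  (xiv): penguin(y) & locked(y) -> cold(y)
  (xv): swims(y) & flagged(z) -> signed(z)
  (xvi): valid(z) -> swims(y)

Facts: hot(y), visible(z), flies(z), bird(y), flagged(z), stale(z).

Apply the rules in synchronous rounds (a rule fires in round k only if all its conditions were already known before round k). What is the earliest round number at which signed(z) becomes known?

5

[1] (iii) [stale(z) -> penguin(y)]; (vi) [flies(z) & bird(y) -> locked(y)]; (vii) [flies(z) -> small(z)]. ⇒ new: penguin(y), locked(y), small(z).
[2] (xiv) [penguin(y) & locked(y) -> cold(y)]. ⇒ new: cold(y).
[3] (v) [cold(y) & flagged(z) & visible(z) -> valid(z)]. ⇒ new: valid(z).
[4] (xvi) [valid(z) -> swims(y)]. ⇒ new: swims(y).
[5] (xv) [swims(y) & flagged(z) -> signed(z)]. ⇒ new: signed(z).
signed(z) first appears in round 5.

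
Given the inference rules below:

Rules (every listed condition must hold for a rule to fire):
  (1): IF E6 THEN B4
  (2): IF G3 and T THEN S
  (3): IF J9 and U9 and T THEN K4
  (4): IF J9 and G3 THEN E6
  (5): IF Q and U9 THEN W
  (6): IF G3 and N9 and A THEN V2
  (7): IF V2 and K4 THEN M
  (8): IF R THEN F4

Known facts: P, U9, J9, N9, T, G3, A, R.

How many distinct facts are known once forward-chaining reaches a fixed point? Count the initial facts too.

15

[1] (2) [IF G3 and T THEN S]; (3) [IF J9 and U9 and T THEN K4]; (4) [IF J9 and G3 THEN E6]; (6) [IF G3 and N9 and A THEN V2]; (8) [IF R THEN F4]. ⇒ new: S, K4, E6, V2, F4.
[2] (1) [IF E6 THEN B4]; (7) [IF V2 and K4 THEN M]. ⇒ new: B4, M.
Closure: {A, B4, E6, F4, G3, J9, K4, M, N9, P, R, S, T, U9, V2} — 15 facts.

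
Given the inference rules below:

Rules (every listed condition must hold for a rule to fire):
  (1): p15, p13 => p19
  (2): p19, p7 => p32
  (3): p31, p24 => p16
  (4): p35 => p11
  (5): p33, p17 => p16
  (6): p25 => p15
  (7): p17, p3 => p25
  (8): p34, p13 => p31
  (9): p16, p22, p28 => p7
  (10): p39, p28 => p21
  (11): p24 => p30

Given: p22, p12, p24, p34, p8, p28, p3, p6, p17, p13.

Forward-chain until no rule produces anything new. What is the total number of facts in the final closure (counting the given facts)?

18

[1] (7) [p17, p3 => p25]; (8) [p34, p13 => p31]; (11) [p24 => p30]. ⇒ new: p25, p31, p30.
[2] (3) [p31, p24 => p16]; (6) [p25 => p15]. ⇒ new: p16, p15.
[3] (1) [p15, p13 => p19]; (9) [p16, p22, p28 => p7]. ⇒ new: p19, p7.
[4] (2) [p19, p7 => p32]. ⇒ new: p32.
Closure: {p12, p13, p15, p16, p17, p19, p22, p24, p25, p28, p3, p30, p31, p32, p34, p6, p7, p8} — 18 facts.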